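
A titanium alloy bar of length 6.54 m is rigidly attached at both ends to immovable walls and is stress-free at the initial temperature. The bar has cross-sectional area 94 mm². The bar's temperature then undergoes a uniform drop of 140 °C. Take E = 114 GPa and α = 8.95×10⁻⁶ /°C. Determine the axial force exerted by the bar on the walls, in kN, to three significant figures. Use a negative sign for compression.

Free thermal expansion αLΔT = 8.95e-6 · 6540 · -140 = -8.195 mm.
The walls impose strain ε = −(-8.195)/6540 = 1.2530e-03; σ = Eε = 114000 · 1.2530e-03 = 142.8 MPa.
Wall reaction R = σ·A = 142.8·94 = 13430 N = 13.43 kN.

13.4 kN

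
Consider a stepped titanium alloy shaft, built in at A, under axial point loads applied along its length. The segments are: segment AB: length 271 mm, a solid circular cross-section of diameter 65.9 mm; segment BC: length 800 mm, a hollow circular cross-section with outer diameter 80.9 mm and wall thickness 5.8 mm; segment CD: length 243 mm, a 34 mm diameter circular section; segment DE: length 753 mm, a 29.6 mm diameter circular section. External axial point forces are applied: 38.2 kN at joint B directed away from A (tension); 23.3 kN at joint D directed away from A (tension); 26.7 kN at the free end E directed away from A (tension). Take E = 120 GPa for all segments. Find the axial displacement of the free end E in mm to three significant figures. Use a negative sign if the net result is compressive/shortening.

Internal axial forces (sectioning from the free end, tension +): N_DE = 26.7 kN, N_CD = 50 kN, N_BC = 50 kN, N_AB = 88.2 kN.
A_AB = 3411 mm².
A_BC = 1368 mm².
A_CD = 907.9 mm².
A_DE = 688.1 mm².
δ_AB = 88200·271/(3411·120000) = 0.0584 mm
δ_BC = 50000·800/(1368·120000) = 0.2436 mm
δ_CD = 50000·243/(907.9·120000) = 0.1115 mm
δ_DE = 26700·753/(688.1·120000) = 0.2435 mm
δ = Σδ_i = 0.657 mm.

0.657 mm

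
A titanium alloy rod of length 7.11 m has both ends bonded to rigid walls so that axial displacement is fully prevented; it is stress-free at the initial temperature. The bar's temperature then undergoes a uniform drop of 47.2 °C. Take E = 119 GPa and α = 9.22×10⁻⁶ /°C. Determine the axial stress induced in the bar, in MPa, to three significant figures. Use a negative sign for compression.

51.8 MPa

Free thermal expansion αLΔT = 9.22e-6 · 7110 · -47.2 = -3.094 mm.
The walls impose strain ε = −(-3.094)/7110 = 4.3518e-04; σ = Eε = 119000 · 4.3518e-04 = 51.79 MPa.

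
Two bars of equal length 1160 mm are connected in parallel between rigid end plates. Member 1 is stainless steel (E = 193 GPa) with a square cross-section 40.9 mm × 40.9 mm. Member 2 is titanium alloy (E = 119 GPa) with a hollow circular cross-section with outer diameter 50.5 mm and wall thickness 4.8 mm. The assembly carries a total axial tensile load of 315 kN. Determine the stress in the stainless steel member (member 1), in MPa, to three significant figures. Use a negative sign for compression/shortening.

150 MPa

A_1 = 1673 mm².
A_2 = 689.1 mm².
Equal strain + equilibrium ⇒ each member carries load in proportion to AE: A₁E₁ = 322900000 N, A₂E₂ = 82010000 N, ΣAE = 404900000 N.
σ₁ = P·E₁/ΣAE = 315000·193000/404900000 = 150.2 MPa.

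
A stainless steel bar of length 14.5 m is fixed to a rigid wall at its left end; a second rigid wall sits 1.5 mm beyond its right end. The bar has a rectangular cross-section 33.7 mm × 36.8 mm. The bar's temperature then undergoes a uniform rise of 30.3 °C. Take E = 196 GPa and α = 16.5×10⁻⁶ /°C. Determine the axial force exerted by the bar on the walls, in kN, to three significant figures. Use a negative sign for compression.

Free thermal expansion αLΔT = 16.5e-6 · 14500 · 30.3 = 7.249 mm.
The walls engage after the gap closes; constrained expansion = 7.249 − 1.5 = 5.749 mm.
The walls impose strain ε = −(5.749)/14500 = -3.9650e-04; σ = Eε = 196000 · -3.9650e-04 = -77.71 MPa.
Wall reaction R = σ·A = -77.71·1240 = -96380 N = -96.38 kN.

-96.4 kN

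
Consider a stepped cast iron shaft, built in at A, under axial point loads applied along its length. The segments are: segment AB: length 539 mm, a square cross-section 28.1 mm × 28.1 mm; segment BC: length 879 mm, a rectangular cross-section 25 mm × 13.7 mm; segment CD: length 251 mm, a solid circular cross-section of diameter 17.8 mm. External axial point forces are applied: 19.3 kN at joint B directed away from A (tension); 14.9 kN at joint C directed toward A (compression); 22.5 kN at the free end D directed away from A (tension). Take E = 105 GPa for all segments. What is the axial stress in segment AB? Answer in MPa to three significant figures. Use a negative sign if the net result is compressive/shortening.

34.1 MPa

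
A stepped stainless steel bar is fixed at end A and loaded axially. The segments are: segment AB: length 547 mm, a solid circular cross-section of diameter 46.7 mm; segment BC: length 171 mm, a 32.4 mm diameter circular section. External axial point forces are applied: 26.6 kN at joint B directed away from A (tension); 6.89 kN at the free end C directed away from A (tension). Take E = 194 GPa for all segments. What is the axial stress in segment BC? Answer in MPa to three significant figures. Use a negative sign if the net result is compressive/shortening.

8.36 MPa

Internal axial forces (sectioning from the free end, tension +): N_BC = 6.89 kN, N_AB = 33.49 kN.
A_BC = 824.5 mm².
σ_BC = N_BC/A_BC = 6890/824.5 = 8.357 MPa.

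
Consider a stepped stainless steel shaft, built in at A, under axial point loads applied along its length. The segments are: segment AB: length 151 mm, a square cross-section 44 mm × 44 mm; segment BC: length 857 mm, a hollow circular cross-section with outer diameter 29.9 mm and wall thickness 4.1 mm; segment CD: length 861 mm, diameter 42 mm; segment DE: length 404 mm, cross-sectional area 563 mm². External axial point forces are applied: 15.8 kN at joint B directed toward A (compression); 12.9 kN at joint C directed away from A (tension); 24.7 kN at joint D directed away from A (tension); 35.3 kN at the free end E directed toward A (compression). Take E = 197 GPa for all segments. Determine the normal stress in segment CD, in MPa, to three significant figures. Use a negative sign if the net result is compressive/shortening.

Internal axial forces (sectioning from the free end, tension +): N_DE = -35.3 kN, N_CD = -10.6 kN, N_BC = 2.3 kN, N_AB = -13.5 kN.
A_CD = 1385 mm².
σ_CD = N_CD/A_CD = -10600/1385 = -7.651 MPa.

-7.65 MPa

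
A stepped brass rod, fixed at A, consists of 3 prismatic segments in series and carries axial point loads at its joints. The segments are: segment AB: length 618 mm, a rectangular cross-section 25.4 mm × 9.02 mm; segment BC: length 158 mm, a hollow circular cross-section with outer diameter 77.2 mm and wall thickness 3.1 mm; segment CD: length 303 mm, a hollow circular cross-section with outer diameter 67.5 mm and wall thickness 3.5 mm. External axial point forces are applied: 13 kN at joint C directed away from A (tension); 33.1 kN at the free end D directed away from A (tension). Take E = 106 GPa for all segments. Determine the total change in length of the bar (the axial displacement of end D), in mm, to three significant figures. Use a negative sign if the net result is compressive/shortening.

Internal axial forces (sectioning from the free end, tension +): N_CD = 33.1 kN, N_BC = 46.1 kN, N_AB = 46.1 kN.
A_AB = 229.1 mm².
A_BC = 721.7 mm².
A_CD = 703.7 mm².
δ_AB = 46100·618/(229.1·106000) = 1.173 mm
δ_BC = 46100·158/(721.7·106000) = 0.09522 mm
δ_CD = 33100·303/(703.7·106000) = 0.1345 mm
δ = Σδ_i = 1.403 mm.

1.40 mm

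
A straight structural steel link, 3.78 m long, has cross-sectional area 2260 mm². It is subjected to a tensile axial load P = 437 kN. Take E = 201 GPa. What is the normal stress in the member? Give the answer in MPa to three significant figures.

193 MPa

σ = N/A = 437000/2260 = 193.4 MPa.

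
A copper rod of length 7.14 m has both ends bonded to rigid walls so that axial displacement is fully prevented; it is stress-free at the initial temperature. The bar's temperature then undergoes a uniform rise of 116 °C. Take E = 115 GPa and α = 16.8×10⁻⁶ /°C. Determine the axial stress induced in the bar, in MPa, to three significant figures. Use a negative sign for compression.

-224 MPa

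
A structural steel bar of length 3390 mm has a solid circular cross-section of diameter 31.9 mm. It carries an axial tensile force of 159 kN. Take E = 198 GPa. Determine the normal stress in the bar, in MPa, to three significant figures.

A = 799.2 mm².
σ = N/A = 159000/799.2 = 198.9 MPa.

199 MPa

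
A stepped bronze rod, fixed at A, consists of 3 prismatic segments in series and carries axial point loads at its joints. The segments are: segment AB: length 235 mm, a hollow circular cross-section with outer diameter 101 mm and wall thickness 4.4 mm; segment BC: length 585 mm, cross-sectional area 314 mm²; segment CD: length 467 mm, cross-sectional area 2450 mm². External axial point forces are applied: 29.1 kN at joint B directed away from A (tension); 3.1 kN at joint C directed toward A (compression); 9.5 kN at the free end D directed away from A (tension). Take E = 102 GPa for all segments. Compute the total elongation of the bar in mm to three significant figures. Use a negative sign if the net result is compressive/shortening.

Internal axial forces (sectioning from the free end, tension +): N_CD = 9.5 kN, N_BC = 6.4 kN, N_AB = 35.5 kN.
A_AB = 1335 mm².
δ_AB = 35500·235/(1335·102000) = 0.06125 mm
δ_BC = 6400·585/(314·102000) = 0.1169 mm
δ_CD = 9500·467/(2450·102000) = 0.01775 mm
δ = Σδ_i = 0.1959 mm.

0.196 mm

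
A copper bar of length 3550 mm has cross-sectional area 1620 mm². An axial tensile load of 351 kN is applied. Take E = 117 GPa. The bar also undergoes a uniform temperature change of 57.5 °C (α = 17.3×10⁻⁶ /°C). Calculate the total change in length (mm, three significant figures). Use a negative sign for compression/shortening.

10.1 mm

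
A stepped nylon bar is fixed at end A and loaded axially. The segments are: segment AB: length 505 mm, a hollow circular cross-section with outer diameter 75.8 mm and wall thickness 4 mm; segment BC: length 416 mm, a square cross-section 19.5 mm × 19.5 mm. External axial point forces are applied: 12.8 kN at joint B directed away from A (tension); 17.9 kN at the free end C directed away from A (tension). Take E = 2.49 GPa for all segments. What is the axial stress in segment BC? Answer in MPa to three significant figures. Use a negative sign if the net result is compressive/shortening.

Internal axial forces (sectioning from the free end, tension +): N_BC = 17.9 kN, N_AB = 30.7 kN.
A_BC = 380.2 mm².
σ_BC = N_BC/A_BC = 17900/380.2 = 47.07 MPa.

47.1 MPa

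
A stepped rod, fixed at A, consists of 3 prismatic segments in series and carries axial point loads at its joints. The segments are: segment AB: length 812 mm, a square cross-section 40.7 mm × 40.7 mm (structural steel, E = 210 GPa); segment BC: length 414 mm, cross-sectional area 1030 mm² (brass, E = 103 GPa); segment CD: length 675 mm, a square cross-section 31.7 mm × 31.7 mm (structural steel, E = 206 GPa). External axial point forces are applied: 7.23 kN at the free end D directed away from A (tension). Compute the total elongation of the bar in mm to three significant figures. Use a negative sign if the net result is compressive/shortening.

Internal axial forces (sectioning from the free end, tension +): N_CD = 7.23 kN, N_BC = 7.23 kN, N_AB = 7.23 kN.
A_AB = 1656 mm².
A_CD = 1005 mm².
δ_AB = 7230·812/(1656·210000) = 0.01688 mm
δ_BC = 7230·414/(1030·103000) = 0.02821 mm
δ_CD = 7230·675/(1005·206000) = 0.02358 mm
δ = Σδ_i = 0.06867 mm.

0.0687 mm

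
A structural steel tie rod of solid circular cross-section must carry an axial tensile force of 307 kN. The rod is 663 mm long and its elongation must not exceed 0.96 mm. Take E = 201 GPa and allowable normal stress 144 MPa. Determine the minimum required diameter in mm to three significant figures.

52.1 mm

Required area A ≥ P/σ_allow = 307000/144 = 2132 mm².
For a solid circular section, d ≥ √(4A/π) = 52.1 mm.
Elongation limit: A ≥ PL/(Eδ_allow) = 307000·663/(201000·0.96) = 1055 mm² ⇒ d ≥ 36.65 mm.
The stress limit governs.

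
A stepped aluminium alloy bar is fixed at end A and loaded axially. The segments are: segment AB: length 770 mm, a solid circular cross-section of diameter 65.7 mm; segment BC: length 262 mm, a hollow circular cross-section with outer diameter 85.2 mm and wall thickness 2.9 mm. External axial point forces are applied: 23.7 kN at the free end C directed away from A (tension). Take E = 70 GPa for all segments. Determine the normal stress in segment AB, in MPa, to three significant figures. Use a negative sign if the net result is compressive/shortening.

6.99 MPa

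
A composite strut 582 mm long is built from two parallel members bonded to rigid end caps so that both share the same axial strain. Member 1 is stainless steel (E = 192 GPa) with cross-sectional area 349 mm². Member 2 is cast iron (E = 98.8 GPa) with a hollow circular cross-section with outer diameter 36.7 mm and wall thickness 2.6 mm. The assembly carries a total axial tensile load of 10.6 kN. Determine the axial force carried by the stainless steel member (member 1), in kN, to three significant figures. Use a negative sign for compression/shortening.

7.51 kN

A_2 = 278.5 mm².
Equal strain + equilibrium ⇒ each member carries load in proportion to AE: A₁E₁ = 67010000 N, A₂E₂ = 27520000 N, ΣAE = 94530000 N.
F₁ = P·A₁E₁/ΣAE = 10600·67010000/94530000 = 7514 N.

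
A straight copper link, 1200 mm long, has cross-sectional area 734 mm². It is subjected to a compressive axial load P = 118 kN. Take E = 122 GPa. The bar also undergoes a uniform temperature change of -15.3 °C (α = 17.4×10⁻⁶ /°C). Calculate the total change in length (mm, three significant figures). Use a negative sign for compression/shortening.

-1.90 mm

δ_mech = NL/(AE) = -118000·1200/(734·122000) = -1.581 mm.
δ_thermal = αLΔT = 17.4e-6·1200·-15.3 = -0.3195 mm.
δ = δ_mech + δ_thermal = -1.901 mm.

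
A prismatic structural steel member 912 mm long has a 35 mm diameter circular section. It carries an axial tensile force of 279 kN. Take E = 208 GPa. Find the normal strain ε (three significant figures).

0.00139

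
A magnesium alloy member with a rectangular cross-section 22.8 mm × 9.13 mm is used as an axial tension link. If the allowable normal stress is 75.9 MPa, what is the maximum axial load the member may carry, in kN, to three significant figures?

A = 208.2 mm².
P_max = σ_allow · A = 75.9 · 208.2 = 15800 N = 15.8 kN.

15.8 kN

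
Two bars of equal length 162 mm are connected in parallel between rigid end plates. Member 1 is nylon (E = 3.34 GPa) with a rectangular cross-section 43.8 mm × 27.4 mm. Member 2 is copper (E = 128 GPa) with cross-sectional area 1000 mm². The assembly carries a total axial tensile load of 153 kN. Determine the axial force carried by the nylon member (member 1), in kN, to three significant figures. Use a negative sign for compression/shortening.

A_1 = 1200 mm².
Equal strain + equilibrium ⇒ each member carries load in proportion to AE: A₁E₁ = 4008000 N, A₂E₂ = 128000000 N, ΣAE = 132000000 N.
F₁ = P·A₁E₁/ΣAE = 153000·4008000/132000000 = 4646 N.

4.65 kN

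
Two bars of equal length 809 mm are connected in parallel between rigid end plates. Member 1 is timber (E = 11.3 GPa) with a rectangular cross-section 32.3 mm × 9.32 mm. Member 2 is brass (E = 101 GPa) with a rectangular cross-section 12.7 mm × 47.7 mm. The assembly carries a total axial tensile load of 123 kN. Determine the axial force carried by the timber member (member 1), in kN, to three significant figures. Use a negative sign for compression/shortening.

6.48 kN

A_1 = 301 mm².
A_2 = 605.8 mm².
Equal strain + equilibrium ⇒ each member carries load in proportion to AE: A₁E₁ = 3402000 N, A₂E₂ = 61180000 N, ΣAE = 64590000 N.
F₁ = P·A₁E₁/ΣAE = 123000·3402000/64590000 = 6478 N.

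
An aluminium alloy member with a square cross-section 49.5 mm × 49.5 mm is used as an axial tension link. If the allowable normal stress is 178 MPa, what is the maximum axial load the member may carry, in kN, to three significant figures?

436 kN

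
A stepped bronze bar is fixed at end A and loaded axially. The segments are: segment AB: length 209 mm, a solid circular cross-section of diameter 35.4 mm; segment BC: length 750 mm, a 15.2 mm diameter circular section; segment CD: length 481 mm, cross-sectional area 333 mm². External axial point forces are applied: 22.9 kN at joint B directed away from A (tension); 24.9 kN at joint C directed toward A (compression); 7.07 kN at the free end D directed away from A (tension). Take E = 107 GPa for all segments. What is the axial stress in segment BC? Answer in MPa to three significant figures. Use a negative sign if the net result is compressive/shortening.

Internal axial forces (sectioning from the free end, tension +): N_CD = 7.07 kN, N_BC = -17.83 kN, N_AB = 5.07 kN.
A_BC = 181.5 mm².
σ_BC = N_BC/A_BC = -17830/181.5 = -98.26 MPa.

-98.3 MPa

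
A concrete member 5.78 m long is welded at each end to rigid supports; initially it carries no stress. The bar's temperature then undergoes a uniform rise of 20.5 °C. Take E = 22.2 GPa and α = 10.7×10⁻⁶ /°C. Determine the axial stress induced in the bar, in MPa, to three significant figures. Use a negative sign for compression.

-4.87 MPa

Free thermal expansion αLΔT = 10.7e-6 · 5780 · 20.5 = 1.268 mm.
The walls impose strain ε = −(1.268)/5780 = -2.1935e-04; σ = Eε = 22200 · -2.1935e-04 = -4.87 MPa.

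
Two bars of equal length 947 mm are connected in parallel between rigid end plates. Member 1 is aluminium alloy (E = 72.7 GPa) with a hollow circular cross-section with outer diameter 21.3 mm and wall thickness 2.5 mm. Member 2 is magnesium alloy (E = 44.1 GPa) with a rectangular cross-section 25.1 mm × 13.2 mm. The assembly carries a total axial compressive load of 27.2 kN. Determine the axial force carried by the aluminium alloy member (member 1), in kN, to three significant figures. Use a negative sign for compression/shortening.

A_1 = 147.7 mm².
A_2 = 331.3 mm².
Equal strain + equilibrium ⇒ each member carries load in proportion to AE: A₁E₁ = 10730000 N, A₂E₂ = 14610000 N, ΣAE = 25350000 N.
F₁ = P·A₁E₁/ΣAE = -27200·10730000/25350000 = -11520 N.

-11.5 kN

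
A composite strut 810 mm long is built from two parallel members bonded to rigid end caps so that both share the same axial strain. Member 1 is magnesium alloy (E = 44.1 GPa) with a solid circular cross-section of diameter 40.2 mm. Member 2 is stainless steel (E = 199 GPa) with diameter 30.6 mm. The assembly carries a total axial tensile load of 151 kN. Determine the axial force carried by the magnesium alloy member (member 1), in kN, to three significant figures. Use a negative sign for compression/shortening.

41.8 kN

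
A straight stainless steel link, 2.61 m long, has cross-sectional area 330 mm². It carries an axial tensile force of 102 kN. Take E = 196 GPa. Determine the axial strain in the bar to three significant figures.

σ = N/A = 309.1 MPa; ε = σ/E = 309.1/196000 = 1.577e-03.

0.00158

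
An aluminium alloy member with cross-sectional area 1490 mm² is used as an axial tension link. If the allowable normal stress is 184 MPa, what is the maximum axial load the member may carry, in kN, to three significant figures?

274 kN

P_max = σ_allow · A = 184 · 1490 = 274200 N = 274.2 kN.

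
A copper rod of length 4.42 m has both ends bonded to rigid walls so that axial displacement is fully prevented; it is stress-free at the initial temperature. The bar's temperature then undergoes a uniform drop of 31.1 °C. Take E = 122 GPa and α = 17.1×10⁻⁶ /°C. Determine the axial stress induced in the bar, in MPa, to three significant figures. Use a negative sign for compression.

64.9 MPa

Free thermal expansion αLΔT = 17.1e-6 · 4420 · -31.1 = -2.351 mm.
The walls impose strain ε = −(-2.351)/4420 = 5.3181e-04; σ = Eε = 122000 · 5.3181e-04 = 64.88 MPa.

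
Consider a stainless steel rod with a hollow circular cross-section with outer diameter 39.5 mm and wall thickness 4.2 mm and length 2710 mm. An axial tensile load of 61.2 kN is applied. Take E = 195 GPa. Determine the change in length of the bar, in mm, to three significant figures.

A = 465.8 mm².
δ_mech = NL/(AE) = 61200·2710/(465.8·195000) = 1.826 mm.

1.83 mm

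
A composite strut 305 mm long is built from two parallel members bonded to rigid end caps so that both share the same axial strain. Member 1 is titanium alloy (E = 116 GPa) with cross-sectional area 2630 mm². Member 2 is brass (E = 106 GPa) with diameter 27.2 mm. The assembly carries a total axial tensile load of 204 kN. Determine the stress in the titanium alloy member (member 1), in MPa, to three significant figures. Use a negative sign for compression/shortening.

64.5 MPa

A_2 = 581.1 mm².
Equal strain + equilibrium ⇒ each member carries load in proportion to AE: A₁E₁ = 305100000 N, A₂E₂ = 61590000 N, ΣAE = 366700000 N.
σ₁ = P·E₁/ΣAE = 204000·116000/366700000 = 64.54 MPa.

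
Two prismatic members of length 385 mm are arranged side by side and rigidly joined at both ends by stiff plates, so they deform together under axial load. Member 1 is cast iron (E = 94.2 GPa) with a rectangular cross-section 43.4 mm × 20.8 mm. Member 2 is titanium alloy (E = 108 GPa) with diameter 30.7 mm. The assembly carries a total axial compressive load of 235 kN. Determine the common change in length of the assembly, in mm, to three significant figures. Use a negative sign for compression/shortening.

A_1 = 902.7 mm².
A_2 = 740.2 mm².
Equal strain + equilibrium ⇒ each member carries load in proportion to AE: A₁E₁ = 85040000 N, A₂E₂ = 79940000 N, ΣAE = 165000000 N.
δ = PL/ΣAE = -235000·385/165000000 = -0.5484 mm.

-0.548 mm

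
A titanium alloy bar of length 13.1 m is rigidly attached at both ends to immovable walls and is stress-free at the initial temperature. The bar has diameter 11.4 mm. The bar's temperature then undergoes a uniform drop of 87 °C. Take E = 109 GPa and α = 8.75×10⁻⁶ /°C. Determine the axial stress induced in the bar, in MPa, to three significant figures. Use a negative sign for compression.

83.0 MPa

Free thermal expansion αLΔT = 8.75e-6 · 13100 · -87 = -9.972 mm.
The walls impose strain ε = −(-9.972)/13100 = 7.6125e-04; σ = Eε = 109000 · 7.6125e-04 = 82.98 MPa.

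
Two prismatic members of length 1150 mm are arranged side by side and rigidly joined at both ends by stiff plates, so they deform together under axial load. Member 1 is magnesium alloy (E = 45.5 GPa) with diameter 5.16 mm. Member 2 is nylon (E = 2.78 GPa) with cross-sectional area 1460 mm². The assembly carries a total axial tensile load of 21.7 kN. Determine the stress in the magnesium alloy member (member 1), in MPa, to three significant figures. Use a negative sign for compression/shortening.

A_1 = 20.91 mm².
Equal strain + equilibrium ⇒ each member carries load in proportion to AE: A₁E₁ = 951500 N, A₂E₂ = 4059000 N, ΣAE = 5010000 N.
σ₁ = P·E₁/ΣAE = 21700·45500/5010000 = 197.1 MPa.

197 MPa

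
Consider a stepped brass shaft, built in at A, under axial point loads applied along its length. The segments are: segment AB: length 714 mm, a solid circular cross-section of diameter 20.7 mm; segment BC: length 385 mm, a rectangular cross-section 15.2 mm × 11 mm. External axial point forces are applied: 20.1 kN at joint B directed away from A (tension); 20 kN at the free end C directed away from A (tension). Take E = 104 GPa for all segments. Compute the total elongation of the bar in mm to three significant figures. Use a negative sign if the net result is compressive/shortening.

Internal axial forces (sectioning from the free end, tension +): N_BC = 20 kN, N_AB = 40.1 kN.
A_AB = 336.5 mm².
A_BC = 167.2 mm².
δ_AB = 40100·714/(336.5·104000) = 0.818 mm
δ_BC = 20000·385/(167.2·104000) = 0.4428 mm
δ = Σδ_i = 1.261 mm.

1.26 mm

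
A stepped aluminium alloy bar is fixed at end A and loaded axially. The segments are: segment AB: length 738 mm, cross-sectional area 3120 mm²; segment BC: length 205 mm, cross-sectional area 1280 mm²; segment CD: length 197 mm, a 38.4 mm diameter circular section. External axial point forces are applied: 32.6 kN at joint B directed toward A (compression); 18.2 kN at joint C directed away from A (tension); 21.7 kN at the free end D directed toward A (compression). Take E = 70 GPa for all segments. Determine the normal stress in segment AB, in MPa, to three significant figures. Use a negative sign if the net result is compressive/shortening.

Internal axial forces (sectioning from the free end, tension +): N_CD = -21.7 kN, N_BC = -3.5 kN, N_AB = -36.1 kN.
σ_AB = N_AB/A_AB = -36100/3120 = -11.57 MPa.

-11.6 MPa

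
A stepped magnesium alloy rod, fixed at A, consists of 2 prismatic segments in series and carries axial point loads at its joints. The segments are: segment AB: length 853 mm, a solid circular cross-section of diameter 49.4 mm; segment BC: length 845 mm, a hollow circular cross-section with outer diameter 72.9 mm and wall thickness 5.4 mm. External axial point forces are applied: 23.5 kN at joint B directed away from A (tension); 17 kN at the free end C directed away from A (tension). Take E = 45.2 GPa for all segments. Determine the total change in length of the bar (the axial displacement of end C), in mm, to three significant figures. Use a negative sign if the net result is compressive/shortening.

0.676 mm

Internal axial forces (sectioning from the free end, tension +): N_BC = 17 kN, N_AB = 40.5 kN.
A_AB = 1917 mm².
A_BC = 1145 mm².
δ_AB = 40500·853/(1917·45200) = 0.3988 mm
δ_BC = 17000·845/(1145·45200) = 0.2775 mm
δ = Σδ_i = 0.6763 mm.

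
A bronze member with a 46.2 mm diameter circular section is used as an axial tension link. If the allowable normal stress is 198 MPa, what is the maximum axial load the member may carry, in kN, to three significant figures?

332 kN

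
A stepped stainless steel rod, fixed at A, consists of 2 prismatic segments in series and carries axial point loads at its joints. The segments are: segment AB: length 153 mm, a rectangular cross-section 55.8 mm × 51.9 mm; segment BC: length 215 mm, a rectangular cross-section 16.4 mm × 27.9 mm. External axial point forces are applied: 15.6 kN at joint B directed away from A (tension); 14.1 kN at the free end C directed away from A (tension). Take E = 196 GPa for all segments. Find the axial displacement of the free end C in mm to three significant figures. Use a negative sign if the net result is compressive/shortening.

Internal axial forces (sectioning from the free end, tension +): N_BC = 14.1 kN, N_AB = 29.7 kN.
A_AB = 2896 mm².
A_BC = 457.6 mm².
δ_AB = 29700·153/(2896·196000) = 0.008006 mm
δ_BC = 14100·215/(457.6·196000) = 0.0338 mm
δ = Σδ_i = 0.04181 mm.

0.0418 mm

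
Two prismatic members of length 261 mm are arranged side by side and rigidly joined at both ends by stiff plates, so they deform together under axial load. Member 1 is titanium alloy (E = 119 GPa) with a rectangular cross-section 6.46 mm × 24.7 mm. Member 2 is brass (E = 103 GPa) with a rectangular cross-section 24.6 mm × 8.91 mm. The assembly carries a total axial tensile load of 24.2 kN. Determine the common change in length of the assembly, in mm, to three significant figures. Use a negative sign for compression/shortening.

A_1 = 159.6 mm².
A_2 = 219.2 mm².
Equal strain + equilibrium ⇒ each member carries load in proportion to AE: A₁E₁ = 18990000 N, A₂E₂ = 22580000 N, ΣAE = 41560000 N.
δ = PL/ΣAE = 24200·261/41560000 = 0.152 mm.

0.152 mm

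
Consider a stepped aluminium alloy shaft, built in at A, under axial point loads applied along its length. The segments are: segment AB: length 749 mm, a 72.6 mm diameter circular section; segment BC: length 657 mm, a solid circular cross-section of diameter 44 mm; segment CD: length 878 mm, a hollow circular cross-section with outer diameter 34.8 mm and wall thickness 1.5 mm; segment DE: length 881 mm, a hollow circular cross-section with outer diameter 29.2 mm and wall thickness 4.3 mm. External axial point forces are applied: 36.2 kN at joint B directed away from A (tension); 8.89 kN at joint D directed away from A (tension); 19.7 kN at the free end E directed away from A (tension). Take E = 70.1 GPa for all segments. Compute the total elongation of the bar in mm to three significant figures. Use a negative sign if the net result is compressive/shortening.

Internal axial forces (sectioning from the free end, tension +): N_DE = 19.7 kN, N_CD = 28.59 kN, N_BC = 28.59 kN, N_AB = 64.79 kN.
A_AB = 4140 mm².
A_BC = 1521 mm².
A_CD = 156.9 mm².
A_DE = 336.4 mm².
δ_AB = 64790·749/(4140·70100) = 0.1672 mm
δ_BC = 28590·657/(1521·70100) = 0.1762 mm
δ_CD = 28590·878/(156.9·70100) = 2.282 mm
δ_DE = 19700·881/(336.4·70100) = 0.736 mm
δ = Σδ_i = 3.361 mm.

3.36 mm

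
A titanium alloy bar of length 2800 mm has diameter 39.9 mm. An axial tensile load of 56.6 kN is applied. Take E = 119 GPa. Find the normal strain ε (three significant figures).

3.80e-04

A = 1250 mm².
σ = N/A = 45.27 MPa; ε = σ/E = 45.27/119000 = 3.804e-04.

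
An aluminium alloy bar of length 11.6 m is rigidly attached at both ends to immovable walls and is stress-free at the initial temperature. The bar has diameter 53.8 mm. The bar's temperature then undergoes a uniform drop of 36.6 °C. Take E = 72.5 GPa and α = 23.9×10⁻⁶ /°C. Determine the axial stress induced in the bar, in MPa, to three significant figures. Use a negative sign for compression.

Free thermal expansion αLΔT = 23.9e-6 · 11600 · -36.6 = -10.15 mm.
The walls impose strain ε = −(-10.15)/11600 = 8.7474e-04; σ = Eε = 72500 · 8.7474e-04 = 63.42 MPa.

63.4 MPa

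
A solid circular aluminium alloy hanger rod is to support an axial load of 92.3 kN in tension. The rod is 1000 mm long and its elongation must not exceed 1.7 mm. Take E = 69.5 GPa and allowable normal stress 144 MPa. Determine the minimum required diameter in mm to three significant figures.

Required area A ≥ P/σ_allow = 92300/144 = 641 mm².
For a solid circular section, d ≥ √(4A/π) = 28.57 mm.
Elongation limit: A ≥ PL/(Eδ_allow) = 92300·1000/(69500·1.7) = 781.2 mm² ⇒ d ≥ 31.54 mm.
The elongation limit governs.

31.5 mm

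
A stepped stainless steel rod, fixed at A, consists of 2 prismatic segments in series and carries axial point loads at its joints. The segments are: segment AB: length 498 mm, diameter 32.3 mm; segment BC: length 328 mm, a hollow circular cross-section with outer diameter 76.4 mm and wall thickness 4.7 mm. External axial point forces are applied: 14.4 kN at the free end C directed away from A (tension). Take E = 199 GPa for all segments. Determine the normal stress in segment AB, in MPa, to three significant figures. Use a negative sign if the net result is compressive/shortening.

17.6 MPa

Internal axial forces (sectioning from the free end, tension +): N_BC = 14.4 kN, N_AB = 14.4 kN.
A_AB = 819.4 mm².
σ_AB = N_AB/A_AB = 14400/819.4 = 17.57 MPa.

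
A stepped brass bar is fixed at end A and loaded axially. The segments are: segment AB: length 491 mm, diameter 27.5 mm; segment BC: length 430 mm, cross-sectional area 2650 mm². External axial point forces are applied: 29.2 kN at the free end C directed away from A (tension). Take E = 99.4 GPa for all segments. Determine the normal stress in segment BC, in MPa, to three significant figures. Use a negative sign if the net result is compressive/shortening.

Internal axial forces (sectioning from the free end, tension +): N_BC = 29.2 kN, N_AB = 29.2 kN.
σ_BC = N_BC/A_BC = 29200/2650 = 11.02 MPa.

11.0 MPa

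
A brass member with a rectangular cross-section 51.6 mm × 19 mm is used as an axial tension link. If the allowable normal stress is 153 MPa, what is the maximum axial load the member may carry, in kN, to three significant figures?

150 kN

A = 980.4 mm².
P_max = σ_allow · A = 153 · 980.4 = 150000 N = 150 kN.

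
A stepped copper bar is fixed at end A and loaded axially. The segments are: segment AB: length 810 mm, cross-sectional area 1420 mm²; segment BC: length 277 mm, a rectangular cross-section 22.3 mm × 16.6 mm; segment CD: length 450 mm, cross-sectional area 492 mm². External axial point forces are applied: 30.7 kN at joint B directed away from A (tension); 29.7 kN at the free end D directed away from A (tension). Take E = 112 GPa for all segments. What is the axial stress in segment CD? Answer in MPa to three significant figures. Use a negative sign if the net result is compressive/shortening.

60.4 MPa

Internal axial forces (sectioning from the free end, tension +): N_CD = 29.7 kN, N_BC = 29.7 kN, N_AB = 60.4 kN.
σ_CD = N_CD/A_CD = 29700/492 = 60.37 MPa.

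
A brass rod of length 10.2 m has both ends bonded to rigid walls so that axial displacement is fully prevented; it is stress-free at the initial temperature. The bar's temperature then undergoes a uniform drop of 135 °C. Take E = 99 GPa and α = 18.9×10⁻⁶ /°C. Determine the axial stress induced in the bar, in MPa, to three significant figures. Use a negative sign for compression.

Free thermal expansion αLΔT = 18.9e-6 · 10200 · -135 = -26.03 mm.
The walls impose strain ε = −(-26.03)/10200 = 2.5515e-03; σ = Eε = 99000 · 2.5515e-03 = 252.6 MPa.

253 MPa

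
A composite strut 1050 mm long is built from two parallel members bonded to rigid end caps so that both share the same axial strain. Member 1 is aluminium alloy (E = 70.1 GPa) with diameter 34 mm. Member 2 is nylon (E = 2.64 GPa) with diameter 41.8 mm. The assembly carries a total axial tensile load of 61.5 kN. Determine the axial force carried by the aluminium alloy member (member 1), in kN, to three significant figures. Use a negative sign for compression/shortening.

A_1 = 907.9 mm².
A_2 = 1372 mm².
Equal strain + equilibrium ⇒ each member carries load in proportion to AE: A₁E₁ = 63650000 N, A₂E₂ = 3623000 N, ΣAE = 67270000 N.
F₁ = P·A₁E₁/ΣAE = 61500·63650000/67270000 = 58190 N.

58.2 kN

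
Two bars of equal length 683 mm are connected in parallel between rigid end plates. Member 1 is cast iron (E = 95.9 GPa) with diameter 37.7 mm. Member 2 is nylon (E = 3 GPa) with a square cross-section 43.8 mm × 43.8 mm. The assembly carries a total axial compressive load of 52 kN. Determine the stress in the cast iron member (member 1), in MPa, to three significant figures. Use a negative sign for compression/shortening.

-44.2 MPa

A_1 = 1116 mm².
A_2 = 1918 mm².
Equal strain + equilibrium ⇒ each member carries load in proportion to AE: A₁E₁ = 107100000 N, A₂E₂ = 5755000 N, ΣAE = 112800000 N.
σ₁ = P·E₁/ΣAE = -52000·95900/112800000 = -44.21 MPa.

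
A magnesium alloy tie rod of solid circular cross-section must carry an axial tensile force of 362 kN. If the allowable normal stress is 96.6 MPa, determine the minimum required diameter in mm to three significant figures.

69.1 mm

Required area A ≥ P/σ_allow = 362000/96.6 = 3747 mm².
For a solid circular section, d ≥ √(4A/π) = 69.07 mm.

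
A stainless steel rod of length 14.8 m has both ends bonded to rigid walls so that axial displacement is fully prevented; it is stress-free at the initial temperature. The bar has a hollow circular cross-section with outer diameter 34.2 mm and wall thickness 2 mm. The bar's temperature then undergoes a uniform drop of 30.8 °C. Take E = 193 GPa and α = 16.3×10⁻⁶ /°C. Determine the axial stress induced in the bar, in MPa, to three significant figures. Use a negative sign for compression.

96.9 MPa

Free thermal expansion αLΔT = 16.3e-6 · 14800 · -30.8 = -7.43 mm.
The walls impose strain ε = −(-7.43)/14800 = 5.0204e-04; σ = Eε = 193000 · 5.0204e-04 = 96.89 MPa.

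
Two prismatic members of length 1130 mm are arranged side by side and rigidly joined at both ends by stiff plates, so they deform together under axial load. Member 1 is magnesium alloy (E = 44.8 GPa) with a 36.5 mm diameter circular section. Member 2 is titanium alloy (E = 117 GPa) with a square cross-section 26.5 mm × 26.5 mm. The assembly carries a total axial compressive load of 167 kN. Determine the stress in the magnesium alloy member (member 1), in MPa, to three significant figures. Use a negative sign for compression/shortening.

-58.0 MPa

A_1 = 1046 mm².
A_2 = 702.2 mm².
Equal strain + equilibrium ⇒ each member carries load in proportion to AE: A₁E₁ = 46880000 N, A₂E₂ = 82160000 N, ΣAE = 129000000 N.
σ₁ = P·E₁/ΣAE = -167000·44800/129000000 = -57.98 MPa.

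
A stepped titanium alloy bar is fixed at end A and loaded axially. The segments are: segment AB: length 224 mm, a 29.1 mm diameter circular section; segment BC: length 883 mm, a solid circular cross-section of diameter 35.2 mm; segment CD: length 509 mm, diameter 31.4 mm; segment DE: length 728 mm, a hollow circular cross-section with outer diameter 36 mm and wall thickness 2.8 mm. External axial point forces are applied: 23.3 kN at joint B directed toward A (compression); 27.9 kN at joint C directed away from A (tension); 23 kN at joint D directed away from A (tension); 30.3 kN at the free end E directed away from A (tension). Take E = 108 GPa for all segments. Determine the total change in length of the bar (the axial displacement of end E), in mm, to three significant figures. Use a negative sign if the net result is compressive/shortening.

1.89 mm

Internal axial forces (sectioning from the free end, tension +): N_DE = 30.3 kN, N_CD = 53.3 kN, N_BC = 81.2 kN, N_AB = 57.9 kN.
A_AB = 665.1 mm².
A_BC = 973.1 mm².
A_CD = 774.4 mm².
A_DE = 292 mm².
δ_AB = 57900·224/(665.1·108000) = 0.1806 mm
δ_BC = 81200·883/(973.1·108000) = 0.6822 mm
δ_CD = 53300·509/(774.4·108000) = 0.3244 mm
δ_DE = 30300·728/(292·108000) = 0.6994 mm
δ = Σδ_i = 1.887 mm.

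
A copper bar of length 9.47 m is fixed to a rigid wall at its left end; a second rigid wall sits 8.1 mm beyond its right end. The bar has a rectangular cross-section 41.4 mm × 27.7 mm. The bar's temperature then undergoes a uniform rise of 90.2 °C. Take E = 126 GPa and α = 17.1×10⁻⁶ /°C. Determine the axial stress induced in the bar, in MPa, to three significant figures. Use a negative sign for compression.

Free thermal expansion αLΔT = 17.1e-6 · 9470 · 90.2 = 14.61 mm.
The walls engage after the gap closes; constrained expansion = 14.61 − 8.1 = 6.507 mm.
The walls impose strain ε = −(6.507)/9470 = -6.8709e-04; σ = Eε = 126000 · -6.8709e-04 = -86.57 MPa.

-86.6 MPa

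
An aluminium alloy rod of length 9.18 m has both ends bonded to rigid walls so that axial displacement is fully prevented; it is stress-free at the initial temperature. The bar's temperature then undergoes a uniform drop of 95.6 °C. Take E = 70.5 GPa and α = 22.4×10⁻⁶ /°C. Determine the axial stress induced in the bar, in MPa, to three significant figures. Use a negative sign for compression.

Free thermal expansion αLΔT = 22.4e-6 · 9180 · -95.6 = -19.66 mm.
The walls impose strain ε = −(-19.66)/9180 = 2.1414e-03; σ = Eε = 70500 · 2.1414e-03 = 151 MPa.

151 MPa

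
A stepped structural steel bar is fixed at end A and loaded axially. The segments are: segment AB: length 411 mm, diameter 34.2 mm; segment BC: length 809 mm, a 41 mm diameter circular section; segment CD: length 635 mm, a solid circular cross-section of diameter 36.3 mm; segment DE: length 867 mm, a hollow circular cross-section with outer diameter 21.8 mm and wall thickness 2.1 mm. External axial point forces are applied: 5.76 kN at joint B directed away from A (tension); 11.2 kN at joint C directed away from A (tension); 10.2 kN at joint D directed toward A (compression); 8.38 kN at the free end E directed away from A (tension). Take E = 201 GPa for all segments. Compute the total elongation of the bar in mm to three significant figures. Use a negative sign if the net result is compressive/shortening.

Internal axial forces (sectioning from the free end, tension +): N_DE = 8.38 kN, N_CD = -1.82 kN, N_BC = 9.38 kN, N_AB = 15.14 kN.
A_AB = 918.6 mm².
A_BC = 1320 mm².
A_CD = 1035 mm².
A_DE = 130 mm².
δ_AB = 15140·411/(918.6·201000) = 0.0337 mm
δ_BC = 9380·809/(1320·201000) = 0.0286 mm
δ_CD = -1820·635/(1035·201000) = -0.005556 mm
δ_DE = 8380·867/(130·201000) = 0.2781 mm
δ = Σδ_i = 0.3349 mm.

0.335 mm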